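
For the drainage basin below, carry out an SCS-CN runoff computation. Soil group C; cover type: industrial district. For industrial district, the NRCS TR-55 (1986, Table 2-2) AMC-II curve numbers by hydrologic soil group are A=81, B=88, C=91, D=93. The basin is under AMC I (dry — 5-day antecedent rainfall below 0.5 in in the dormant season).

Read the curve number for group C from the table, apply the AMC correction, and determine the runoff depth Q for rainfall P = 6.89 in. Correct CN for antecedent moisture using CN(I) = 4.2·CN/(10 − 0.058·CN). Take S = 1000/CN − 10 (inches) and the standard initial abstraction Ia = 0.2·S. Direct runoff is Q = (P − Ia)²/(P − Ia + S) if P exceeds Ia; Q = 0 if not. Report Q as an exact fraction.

NRCS table: industrial district, soil group C → CN(II) = 91
Dry (AMC I): CN(I) = 4.2·91/(10 − 0.058·91) = (1911/5)/(2361/500) = 63700/787 ≈ 80.940
S = 1000/(63700/787) − 10 = 1500/637 in ≈ 2.355 in
Initial abstraction Ia = S/5 = (1500/637)/5 = 300/637 ≈ 0.471 in
Excess rainfall: 6.890 − 0.471 = 6.419 in; P > Ia so Q > 0
Q: (408893/63700)² ÷ (558893/63700) = 167193485449/35601484100 in (≈ 4.696 in)

Q = 167193485449/35601484100 in ≈ 4.696 in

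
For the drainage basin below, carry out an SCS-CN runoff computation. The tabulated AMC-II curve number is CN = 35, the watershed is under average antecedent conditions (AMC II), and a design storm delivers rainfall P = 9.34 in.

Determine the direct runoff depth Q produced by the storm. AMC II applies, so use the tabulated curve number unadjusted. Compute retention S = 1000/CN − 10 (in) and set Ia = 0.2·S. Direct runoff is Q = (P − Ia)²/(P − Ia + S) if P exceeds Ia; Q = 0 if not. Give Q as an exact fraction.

Average conditions: CN = 35 (no AMC adjustment).
Max retention: S = 1000/35 − 10 = 130/7 in (≈ 18.571 in)
Ia = 0.2·(130/7) = 26/7 in ≈ 3.714 in
P − Ia = 9.340 − 3.714 = 1969/350 ≈ 5.626 in (> 0, runoff occurs)
Q = (1969/350)²/((1969/350) + 130/7) = (3876961/122500)/(8469/350) = 3876961/2964150 in ≈ 1.308 in

Q = 3876961/2964150 in ≈ 1.308 in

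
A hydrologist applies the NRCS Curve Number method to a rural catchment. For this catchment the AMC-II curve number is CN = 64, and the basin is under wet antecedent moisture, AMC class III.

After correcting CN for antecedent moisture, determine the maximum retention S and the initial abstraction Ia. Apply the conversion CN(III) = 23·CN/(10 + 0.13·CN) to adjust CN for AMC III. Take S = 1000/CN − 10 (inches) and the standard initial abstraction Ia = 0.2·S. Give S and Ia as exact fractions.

S = 225/92 in ≈ 2.446 in; Ia = 45/92 in ≈ 0.489 in

Adjust CN=64 to AMC III: 23·64/(10 + 0.13·64) → 1472 ÷ (458/25) = 18400/229 ≈ 80.349
Retention S: 1000/CN − 10 with CN=80.349 → S = 225/92 ≈ 2.446 in
Ia = 0.2S: 0.2·2.446 = 0.489 in (exactly 45/92)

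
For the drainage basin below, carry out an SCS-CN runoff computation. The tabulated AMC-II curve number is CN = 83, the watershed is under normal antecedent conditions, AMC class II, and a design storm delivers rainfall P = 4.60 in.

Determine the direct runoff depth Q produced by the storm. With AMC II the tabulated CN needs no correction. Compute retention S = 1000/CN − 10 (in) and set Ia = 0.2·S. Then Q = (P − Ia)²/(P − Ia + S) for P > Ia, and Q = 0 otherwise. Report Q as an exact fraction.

AMC II — tabulated CN = 83 applies directly.
Max retention: S = 1000/83 − 10 = 170/83 in (≈ 2.048 in)
Initial abstraction Ia = S/5 = (170/83)/5 = 34/83 ≈ 0.410 in
P − Ia = 4.600 − 0.410 = 1739/415 ≈ 4.190 in (> 0, runoff occurs)
Q = (1739/415)²/((1739/415) + 170/83) = (3024121/172225)/(2589/415) = 3024121/1074435 in ≈ 2.815 in

Q = 3024121/1074435 in ≈ 2.815 in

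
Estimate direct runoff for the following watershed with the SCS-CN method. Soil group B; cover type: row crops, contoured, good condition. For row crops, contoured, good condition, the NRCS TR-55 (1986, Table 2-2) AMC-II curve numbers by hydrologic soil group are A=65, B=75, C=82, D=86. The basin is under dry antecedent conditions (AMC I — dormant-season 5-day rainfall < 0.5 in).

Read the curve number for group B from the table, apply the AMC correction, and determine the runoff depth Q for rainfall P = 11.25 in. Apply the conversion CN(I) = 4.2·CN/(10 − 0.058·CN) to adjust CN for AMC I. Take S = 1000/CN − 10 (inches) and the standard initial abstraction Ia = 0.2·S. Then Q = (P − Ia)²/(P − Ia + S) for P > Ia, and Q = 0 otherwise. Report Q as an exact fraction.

NRCS table: row crops, contoured, good condition, soil group B → CN(II) = 75
CN(I) from CN(II)=75: (4.2·75)/(10 − 0.058·75) = 6300/113 ≈ 55.752
Retention S: 1000/CN − 10 with CN=55.752 → S = 500/63 ≈ 7.937 in
Ia = 0.2·(500/63) = 100/63 in ≈ 1.587 in
Since P=11.250 > Ia=1.587: effective rainfall P−Ia = 2435/252 in
Q: (2435/252)² ÷ (4435/252) = 1185845/223524 in (≈ 5.305 in)

Q = 1185845/223524 in ≈ 5.305 in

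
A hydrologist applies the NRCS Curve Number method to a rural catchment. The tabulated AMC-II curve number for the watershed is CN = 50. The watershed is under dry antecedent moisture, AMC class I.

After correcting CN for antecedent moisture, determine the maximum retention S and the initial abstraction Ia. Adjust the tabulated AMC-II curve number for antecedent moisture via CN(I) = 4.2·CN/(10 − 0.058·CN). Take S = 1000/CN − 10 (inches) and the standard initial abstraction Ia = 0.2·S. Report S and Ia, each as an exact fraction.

Dry (AMC I): CN(I) = 4.2·50/(10 − 0.058·50) = 210/(71/10) = 2100/71 ≈ 29.577
Retention S: 1000/CN − 10 with CN=29.577 → S = 500/21 ≈ 23.810 in
Ia = 0.2·(500/21) = 100/21 in ≈ 4.762 in

S = 500/21 in ≈ 23.810 in; Ia = 100/21 in ≈ 4.762 in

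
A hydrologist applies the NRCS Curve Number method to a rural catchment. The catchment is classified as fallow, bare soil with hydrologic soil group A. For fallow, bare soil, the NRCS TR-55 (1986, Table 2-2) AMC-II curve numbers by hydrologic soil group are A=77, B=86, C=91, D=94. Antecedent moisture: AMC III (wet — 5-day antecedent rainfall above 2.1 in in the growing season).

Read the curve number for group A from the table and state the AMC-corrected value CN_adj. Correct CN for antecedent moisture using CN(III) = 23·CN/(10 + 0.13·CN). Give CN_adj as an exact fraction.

NRCS table: fallow, bare soil, soil group A → CN(II) = 77
Wet (AMC III): CN(III) = 23·77/(10 + 0.13·77) = 1771/(2001/100) = 7700/87 ≈ 88.506

CN_adj = 7700/87 ≈ 88.506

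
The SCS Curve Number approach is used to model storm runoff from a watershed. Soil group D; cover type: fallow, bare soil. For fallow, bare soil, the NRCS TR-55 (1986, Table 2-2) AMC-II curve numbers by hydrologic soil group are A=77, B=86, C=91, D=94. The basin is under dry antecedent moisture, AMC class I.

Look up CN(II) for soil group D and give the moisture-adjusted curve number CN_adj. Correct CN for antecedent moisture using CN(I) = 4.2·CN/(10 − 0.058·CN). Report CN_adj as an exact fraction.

NRCS table: fallow, bare soil, soil group D → CN(II) = 94
CN(I) from CN(II)=94: (4.2·94)/(10 − 0.058·94) = 32900/379 ≈ 86.807

CN_adj = 32900/379 ≈ 86.807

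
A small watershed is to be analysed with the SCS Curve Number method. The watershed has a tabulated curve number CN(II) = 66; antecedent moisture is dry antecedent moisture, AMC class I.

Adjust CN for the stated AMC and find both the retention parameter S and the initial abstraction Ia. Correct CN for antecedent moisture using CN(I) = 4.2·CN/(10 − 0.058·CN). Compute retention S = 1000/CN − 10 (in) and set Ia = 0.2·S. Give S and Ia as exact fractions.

Dry (AMC I): CN(I) = 4.2·66/(10 − 0.058·66) = (1386/5)/(1543/250) = 69300/1543 ≈ 44.913
Max retention: S = 1000/(69300/1543) − 10 = 8500/693 in (≈ 12.266 in)
Initial abstraction Ia = S/5 = (8500/693)/5 = 1700/693 ≈ 2.453 in

S = 8500/693 in ≈ 12.266 in; Ia = 1700/693 in ≈ 2.453 in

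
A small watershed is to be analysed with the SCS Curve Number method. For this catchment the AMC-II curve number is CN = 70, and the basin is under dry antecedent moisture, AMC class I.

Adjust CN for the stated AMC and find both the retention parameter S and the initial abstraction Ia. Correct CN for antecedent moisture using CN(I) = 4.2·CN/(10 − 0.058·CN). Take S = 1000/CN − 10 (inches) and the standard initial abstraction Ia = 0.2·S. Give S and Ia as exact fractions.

S = 500/49 in ≈ 10.204 in; Ia = 100/49 in ≈ 2.041 in

Dry (AMC I): CN(I) = 4.2·70/(10 − 0.058·70) = 294/(297/50) = 4900/99 ≈ 49.495
Retention S: 1000/CN − 10 with CN=49.495 → S = 500/49 ≈ 10.204 in
Ia = 0.2S: 0.2·10.204 = 2.041 in (exactly 100/49)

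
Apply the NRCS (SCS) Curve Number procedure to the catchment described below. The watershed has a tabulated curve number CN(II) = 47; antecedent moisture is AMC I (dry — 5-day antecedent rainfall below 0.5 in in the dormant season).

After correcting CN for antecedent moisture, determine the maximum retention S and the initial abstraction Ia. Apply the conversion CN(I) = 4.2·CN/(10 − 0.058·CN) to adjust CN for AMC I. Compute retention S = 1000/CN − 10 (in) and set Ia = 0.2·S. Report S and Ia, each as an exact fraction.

S = 26500/987 in ≈ 26.849 in; Ia = 5300/987 in ≈ 5.370 in

Dry (AMC I): CN(I) = 4.2·47/(10 − 0.058·47) = (987/5)/(3637/500) = 98700/3637 ≈ 27.138
Max retention: S = 1000/(98700/3637) − 10 = 26500/987 in (≈ 26.849 in)
Initial abstraction Ia = S/5 = (26500/987)/5 = 5300/987 ≈ 5.370 in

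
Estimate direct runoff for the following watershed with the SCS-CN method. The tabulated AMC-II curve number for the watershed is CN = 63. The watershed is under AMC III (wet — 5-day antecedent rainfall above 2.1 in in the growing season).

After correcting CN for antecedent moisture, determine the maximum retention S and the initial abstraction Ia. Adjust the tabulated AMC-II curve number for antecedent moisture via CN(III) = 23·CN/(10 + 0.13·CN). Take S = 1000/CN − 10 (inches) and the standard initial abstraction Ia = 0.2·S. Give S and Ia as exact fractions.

CN(III) from CN(II)=63: (23·63)/(10 + 0.13·63) = 144900/1819 ≈ 79.659
S = 1000/(144900/1819) − 10 = 3700/1449 in ≈ 2.553 in
Initial abstraction Ia = S/5 = (3700/1449)/5 = 740/1449 ≈ 0.511 in

S = 3700/1449 in ≈ 2.553 in; Ia = 740/1449 in ≈ 0.511 in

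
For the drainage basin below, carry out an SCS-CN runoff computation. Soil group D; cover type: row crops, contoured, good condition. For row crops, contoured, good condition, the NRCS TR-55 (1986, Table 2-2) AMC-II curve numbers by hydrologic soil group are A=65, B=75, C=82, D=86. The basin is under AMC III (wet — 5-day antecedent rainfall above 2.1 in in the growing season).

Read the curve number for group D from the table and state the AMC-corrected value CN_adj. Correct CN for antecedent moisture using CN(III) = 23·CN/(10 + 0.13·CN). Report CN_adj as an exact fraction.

NRCS table: row crops, contoured, good condition, soil group D → CN(II) = 86
Adjust CN=86 to AMC III: 23·86/(10 + 0.13·86) → 1978 ÷ (1059/50) = 98900/1059 ≈ 93.390

CN_adj = 98900/1059 ≈ 93.390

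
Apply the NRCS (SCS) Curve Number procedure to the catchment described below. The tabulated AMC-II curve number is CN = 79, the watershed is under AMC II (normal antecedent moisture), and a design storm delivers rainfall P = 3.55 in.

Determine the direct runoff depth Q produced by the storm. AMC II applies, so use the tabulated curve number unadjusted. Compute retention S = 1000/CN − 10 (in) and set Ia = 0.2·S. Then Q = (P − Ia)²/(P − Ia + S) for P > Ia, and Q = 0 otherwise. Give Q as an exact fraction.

Q = 22743361/14171020 in ≈ 1.605 in

Average conditions: CN = 79 (no AMC adjustment).
Max retention: S = 1000/79 − 10 = 210/79 in (≈ 2.658 in)
Initial abstraction Ia = S/5 = (210/79)/5 = 42/79 ≈ 0.532 in
Since P=3.550 > Ia=0.532: effective rainfall P−Ia = 4769/1580 in
Q = (4769/1580)²/((4769/1580) + 210/79) = (22743361/2496400)/(8969/1580) = 22743361/14171020 in ≈ 1.605 in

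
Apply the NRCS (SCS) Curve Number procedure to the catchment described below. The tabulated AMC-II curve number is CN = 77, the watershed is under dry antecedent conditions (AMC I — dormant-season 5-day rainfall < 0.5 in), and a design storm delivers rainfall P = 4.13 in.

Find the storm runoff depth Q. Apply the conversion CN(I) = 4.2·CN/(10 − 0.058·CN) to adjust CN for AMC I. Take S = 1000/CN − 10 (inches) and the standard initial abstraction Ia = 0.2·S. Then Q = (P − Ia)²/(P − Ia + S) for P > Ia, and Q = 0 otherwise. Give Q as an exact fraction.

Dry (AMC I): CN(I) = 4.2·77/(10 − 0.058·77) = (1617/5)/(2767/500) = 161700/2767 ≈ 58.439
Retention S: 1000/CN − 10 with CN=58.439 → S = 11500/1617 ≈ 7.112 in
Ia = 0.2S: 0.2·7.112 = 1.422 in (exactly 2300/1617)
Excess rainfall: 4.130 − 1.422 = 2.708 in; P > Ia so Q > 0
Q: (437821/161700)² ÷ (1587821/161700) = 191687228041/256750655700 in (≈ 0.747 in)

Q = 191687228041/256750655700 in ≈ 0.747 in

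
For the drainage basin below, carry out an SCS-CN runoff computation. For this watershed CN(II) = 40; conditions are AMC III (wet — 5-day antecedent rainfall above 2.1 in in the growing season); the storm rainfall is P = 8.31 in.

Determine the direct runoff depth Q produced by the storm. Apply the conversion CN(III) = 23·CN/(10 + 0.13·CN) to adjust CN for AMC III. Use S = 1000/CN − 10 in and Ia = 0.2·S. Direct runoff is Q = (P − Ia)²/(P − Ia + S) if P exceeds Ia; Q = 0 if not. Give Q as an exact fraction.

Q = 28847641/7951100 in ≈ 3.628 in

CN(III) from CN(II)=40: (23·40)/(10 + 0.13·40) = 1150/19 ≈ 60.526
Max retention: S = 1000/(1150/19) − 10 = 150/23 in (≈ 6.522 in)
Ia = 0.2·(150/23) = 30/23 in ≈ 1.304 in
Excess rainfall: 8.310 − 1.304 = 7.006 in; P > Ia so Q > 0
Runoff Q = (P−Ia)²/(P−Ia+S) = (7.006)²/(7.006+6.522) = 28847641/7951100 ≈ 3.628 in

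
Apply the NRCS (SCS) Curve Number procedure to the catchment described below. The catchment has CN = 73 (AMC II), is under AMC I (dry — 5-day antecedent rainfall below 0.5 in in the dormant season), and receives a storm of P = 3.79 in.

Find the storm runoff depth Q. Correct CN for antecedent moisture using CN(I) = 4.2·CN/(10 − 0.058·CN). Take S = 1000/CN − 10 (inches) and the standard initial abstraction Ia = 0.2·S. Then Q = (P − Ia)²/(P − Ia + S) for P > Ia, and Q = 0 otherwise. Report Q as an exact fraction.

Q = 10747261561/28292485900 in ≈ 0.380 in

CN(I) from CN(II)=73: (4.2·73)/(10 − 0.058·73) = 51100/961 ≈ 53.174
Max retention: S = 1000/(51100/961) − 10 = 4500/511 in (≈ 8.806 in)
Ia = 0.2·(4500/511) = 900/511 in ≈ 1.761 in
Since P=3.790 > Ia=1.761: effective rainfall P−Ia = 103669/51100 in
Q = (103669/51100)²/((103669/51100) + 4500/511) = (10747261561/2611210000)/(553669/51100) = 10747261561/28292485900 in ≈ 0.380 in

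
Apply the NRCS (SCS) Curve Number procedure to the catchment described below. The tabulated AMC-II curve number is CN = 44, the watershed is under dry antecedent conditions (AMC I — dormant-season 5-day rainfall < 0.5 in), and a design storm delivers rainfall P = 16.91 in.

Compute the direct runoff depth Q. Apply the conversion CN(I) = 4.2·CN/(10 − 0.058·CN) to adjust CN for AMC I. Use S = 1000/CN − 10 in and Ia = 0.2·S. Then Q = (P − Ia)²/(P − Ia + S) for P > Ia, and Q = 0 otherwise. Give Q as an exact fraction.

Dry (AMC I): CN(I) = 4.2·44/(10 − 0.058·44) = (924/5)/(931/125) = 3300/133 ≈ 24.812
Retention S: 1000/CN − 10 with CN=24.812 → S = 1000/33 ≈ 30.303 in
Initial abstraction Ia = S/5 = (1000/33)/5 = 200/33 ≈ 6.061 in
Since P=16.910 > Ia=6.061: effective rainfall P−Ia = 35803/3300 in
Runoff Q = (P−Ia)²/(P−Ia+S) = (10.849)²/(10.849+30.303) = 1281854809/448149900 ≈ 2.860 in

Q = 1281854809/448149900 in ≈ 2.860 in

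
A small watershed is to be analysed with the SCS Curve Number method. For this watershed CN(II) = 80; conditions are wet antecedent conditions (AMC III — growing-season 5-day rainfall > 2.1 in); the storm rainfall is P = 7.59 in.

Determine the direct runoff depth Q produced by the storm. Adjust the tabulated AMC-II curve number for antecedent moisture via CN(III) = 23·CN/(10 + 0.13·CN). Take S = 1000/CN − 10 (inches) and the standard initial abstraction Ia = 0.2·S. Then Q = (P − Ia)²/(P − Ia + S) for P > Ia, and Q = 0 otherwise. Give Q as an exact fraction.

Q = 287539849/44751100 in ≈ 6.425 in

Adjust CN=80 to AMC III: 23·80/(10 + 0.13·80) → 1840 ÷ (102/5) = 4600/51 ≈ 90.196
Max retention: S = 1000/(4600/51) − 10 = 25/23 in (≈ 1.087 in)
Initial abstraction Ia = S/5 = (25/23)/5 = 5/23 ≈ 0.217 in
P − Ia = 7.590 − 0.217 = 16957/2300 ≈ 7.373 in (> 0, runoff occurs)
Q: (16957/2300)² ÷ (19457/2300) = 287539849/44751100 in (≈ 6.425 in)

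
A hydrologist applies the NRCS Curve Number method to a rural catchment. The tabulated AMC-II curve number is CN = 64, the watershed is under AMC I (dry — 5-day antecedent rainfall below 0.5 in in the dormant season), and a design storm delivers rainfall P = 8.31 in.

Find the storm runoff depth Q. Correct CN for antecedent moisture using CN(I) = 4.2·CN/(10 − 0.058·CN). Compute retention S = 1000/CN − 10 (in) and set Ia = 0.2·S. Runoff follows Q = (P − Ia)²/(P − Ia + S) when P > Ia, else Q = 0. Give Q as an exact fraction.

Q = 1294947/776825 in ≈ 1.667 in

CN(I) from CN(II)=64: (4.2·64)/(10 − 0.058·64) = 5600/131 ≈ 42.748
Max retention: S = 1000/(5600/131) − 10 = 375/28 in (≈ 13.393 in)
Initial abstraction Ia = S/5 = (375/28)/5 = 75/28 ≈ 2.679 in
Since P=8.310 > Ia=2.679: effective rainfall P−Ia = 1971/350 in
Q = (1971/350)²/((1971/350) + 375/28) = (3884841/122500)/(13317/700) = 1294947/776825 in ≈ 1.667 in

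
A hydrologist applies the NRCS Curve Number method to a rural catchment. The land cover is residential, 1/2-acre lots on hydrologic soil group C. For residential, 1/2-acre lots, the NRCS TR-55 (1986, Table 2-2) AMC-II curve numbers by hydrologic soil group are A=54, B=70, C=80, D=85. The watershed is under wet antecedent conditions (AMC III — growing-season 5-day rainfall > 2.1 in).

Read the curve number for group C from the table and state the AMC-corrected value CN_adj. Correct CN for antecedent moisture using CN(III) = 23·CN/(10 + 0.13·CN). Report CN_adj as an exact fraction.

NRCS table: residential, 1/2-acre lots, soil group C → CN(II) = 80
CN(III) from CN(II)=80: (23·80)/(10 + 0.13·80) = 4600/51 ≈ 90.196

CN_adj = 4600/51 ≈ 90.196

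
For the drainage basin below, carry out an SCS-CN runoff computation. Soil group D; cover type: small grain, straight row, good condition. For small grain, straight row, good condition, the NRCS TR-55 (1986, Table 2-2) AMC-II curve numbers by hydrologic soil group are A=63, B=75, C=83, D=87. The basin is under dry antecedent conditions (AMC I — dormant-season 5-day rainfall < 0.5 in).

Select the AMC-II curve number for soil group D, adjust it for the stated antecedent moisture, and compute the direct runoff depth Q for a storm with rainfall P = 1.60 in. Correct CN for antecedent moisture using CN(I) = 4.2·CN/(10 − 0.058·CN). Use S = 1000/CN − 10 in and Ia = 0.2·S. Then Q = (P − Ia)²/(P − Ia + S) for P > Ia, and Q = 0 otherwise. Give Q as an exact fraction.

Q = 8233682/46378395 in ≈ 0.178 in

NRCS table: small grain, straight row, good condition, soil group D → CN(II) = 87
CN(I) from CN(II)=87: (4.2·87)/(10 − 0.058·87) = 182700/2477 ≈ 73.759
S = 1000/(182700/2477) − 10 = 6500/1827 in ≈ 3.558 in
Ia = 0.2·(6500/1827) = 1300/1827 in ≈ 0.712 in
Since P=1.600 > Ia=0.712: effective rainfall P−Ia = 8116/9135 in
Q: (8116/9135)² ÷ (40616/9135) = 8233682/46378395 in (≈ 0.178 in)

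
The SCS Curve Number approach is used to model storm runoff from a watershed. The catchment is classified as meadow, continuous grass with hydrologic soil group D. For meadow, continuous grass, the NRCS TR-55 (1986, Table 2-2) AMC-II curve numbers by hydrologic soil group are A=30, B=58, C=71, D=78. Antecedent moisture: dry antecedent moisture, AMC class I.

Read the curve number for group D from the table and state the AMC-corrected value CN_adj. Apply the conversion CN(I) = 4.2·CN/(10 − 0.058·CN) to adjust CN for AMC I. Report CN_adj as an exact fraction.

CN_adj = 81900/1369 ≈ 59.825

NRCS table: meadow, continuous grass, soil group D → CN(II) = 78
Dry (AMC I): CN(I) = 4.2·78/(10 − 0.058·78) = (1638/5)/(1369/250) = 81900/1369 ≈ 59.825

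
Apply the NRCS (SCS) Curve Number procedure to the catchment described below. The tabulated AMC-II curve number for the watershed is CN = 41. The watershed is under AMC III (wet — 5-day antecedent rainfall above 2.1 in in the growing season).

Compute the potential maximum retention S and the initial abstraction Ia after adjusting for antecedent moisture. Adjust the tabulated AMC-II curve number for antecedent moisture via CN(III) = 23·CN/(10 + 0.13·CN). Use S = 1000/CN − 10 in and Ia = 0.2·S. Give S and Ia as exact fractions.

Adjust CN=41 to AMC III: 23·41/(10 + 0.13·41) → 943 ÷ (1533/100) = 94300/1533 ≈ 61.513
Max retention: S = 1000/(94300/1533) − 10 = 5900/943 in (≈ 6.257 in)
Ia = 0.2·(5900/943) = 1180/943 in ≈ 1.251 in

S = 5900/943 in ≈ 6.257 in; Ia = 1180/943 in ≈ 1.251 in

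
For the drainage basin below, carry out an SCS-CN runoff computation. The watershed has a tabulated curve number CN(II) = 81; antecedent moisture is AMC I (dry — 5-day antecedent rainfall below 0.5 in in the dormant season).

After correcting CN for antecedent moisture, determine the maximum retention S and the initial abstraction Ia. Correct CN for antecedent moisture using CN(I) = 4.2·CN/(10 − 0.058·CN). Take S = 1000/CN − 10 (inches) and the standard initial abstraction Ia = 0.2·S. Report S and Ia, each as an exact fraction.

Adjust CN=81 to AMC I: 4.2·81/(10 − 0.058·81) → (1701/5) ÷ (2651/500) = 170100/2651 ≈ 64.164
S = 1000/(170100/2651) − 10 = 9500/1701 in ≈ 5.585 in
Ia = 0.2·(9500/1701) = 1900/1701 in ≈ 1.117 in

S = 9500/1701 in ≈ 5.585 in; Ia = 1900/1701 in ≈ 1.117 in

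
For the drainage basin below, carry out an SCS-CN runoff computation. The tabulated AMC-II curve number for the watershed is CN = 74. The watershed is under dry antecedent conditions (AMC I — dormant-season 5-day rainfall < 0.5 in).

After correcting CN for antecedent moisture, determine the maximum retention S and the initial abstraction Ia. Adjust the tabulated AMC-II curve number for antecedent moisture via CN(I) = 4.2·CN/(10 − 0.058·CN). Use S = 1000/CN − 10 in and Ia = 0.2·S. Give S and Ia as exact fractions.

S = 6500/777 in ≈ 8.366 in; Ia = 1300/777 in ≈ 1.673 in

CN(I) from CN(II)=74: (4.2·74)/(10 − 0.058·74) = 77700/1427 ≈ 54.450
S = 1000/(77700/1427) − 10 = 6500/777 in ≈ 8.366 in
Ia = 0.2S: 0.2·8.366 = 1.673 in (exactly 1300/777)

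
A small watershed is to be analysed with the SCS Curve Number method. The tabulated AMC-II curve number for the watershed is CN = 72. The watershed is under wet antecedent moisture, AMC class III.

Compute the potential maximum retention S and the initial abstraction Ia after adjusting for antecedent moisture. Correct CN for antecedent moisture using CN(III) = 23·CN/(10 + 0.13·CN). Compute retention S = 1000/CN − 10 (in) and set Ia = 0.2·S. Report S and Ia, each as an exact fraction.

Wet (AMC III): CN(III) = 23·72/(10 + 0.13·72) = 1656/(484/25) = 10350/121 ≈ 85.537
Max retention: S = 1000/(10350/121) − 10 = 350/207 in (≈ 1.691 in)
Initial abstraction Ia = S/5 = (350/207)/5 = 70/207 ≈ 0.338 in

S = 350/207 in ≈ 1.691 in; Ia = 70/207 in ≈ 0.338 in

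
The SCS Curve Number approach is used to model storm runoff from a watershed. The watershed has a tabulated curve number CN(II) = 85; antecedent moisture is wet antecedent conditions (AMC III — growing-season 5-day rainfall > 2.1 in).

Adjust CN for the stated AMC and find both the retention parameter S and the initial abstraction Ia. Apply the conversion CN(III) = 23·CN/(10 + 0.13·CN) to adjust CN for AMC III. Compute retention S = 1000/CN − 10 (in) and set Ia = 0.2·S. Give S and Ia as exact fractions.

S = 300/391 in ≈ 0.767 in; Ia = 60/391 in ≈ 0.153 in

CN(III) from CN(II)=85: (23·85)/(10 + 0.13·85) = 39100/421 ≈ 92.874
Retention S: 1000/CN − 10 with CN=92.874 → S = 300/391 ≈ 0.767 in
Ia = 0.2·(300/391) = 60/391 in ≈ 0.153 in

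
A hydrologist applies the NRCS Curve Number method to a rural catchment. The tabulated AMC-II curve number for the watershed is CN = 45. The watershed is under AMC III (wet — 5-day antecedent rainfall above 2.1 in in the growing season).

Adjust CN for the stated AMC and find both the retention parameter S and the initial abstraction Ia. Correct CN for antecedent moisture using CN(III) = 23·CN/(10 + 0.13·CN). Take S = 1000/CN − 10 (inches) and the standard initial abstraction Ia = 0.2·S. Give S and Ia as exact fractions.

S = 1100/207 in ≈ 5.314 in; Ia = 220/207 in ≈ 1.063 in

CN(III) from CN(II)=45: (23·45)/(10 + 0.13·45) = 20700/317 ≈ 65.300
Max retention: S = 1000/(20700/317) − 10 = 1100/207 in (≈ 5.314 in)
Ia = 0.2·(1100/207) = 220/207 in ≈ 1.063 in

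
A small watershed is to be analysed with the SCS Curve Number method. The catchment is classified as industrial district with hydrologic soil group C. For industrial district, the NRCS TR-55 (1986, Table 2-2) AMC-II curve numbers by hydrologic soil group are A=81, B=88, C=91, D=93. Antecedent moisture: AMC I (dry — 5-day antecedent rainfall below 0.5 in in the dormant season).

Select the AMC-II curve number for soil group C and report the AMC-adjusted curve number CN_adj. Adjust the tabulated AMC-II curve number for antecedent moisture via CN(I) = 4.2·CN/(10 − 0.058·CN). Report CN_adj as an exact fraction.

CN_adj = 63700/787 ≈ 80.940

NRCS table: industrial district, soil group C → CN(II) = 91
CN(I) from CN(II)=91: (4.2·91)/(10 − 0.058·91) = 63700/787 ≈ 80.940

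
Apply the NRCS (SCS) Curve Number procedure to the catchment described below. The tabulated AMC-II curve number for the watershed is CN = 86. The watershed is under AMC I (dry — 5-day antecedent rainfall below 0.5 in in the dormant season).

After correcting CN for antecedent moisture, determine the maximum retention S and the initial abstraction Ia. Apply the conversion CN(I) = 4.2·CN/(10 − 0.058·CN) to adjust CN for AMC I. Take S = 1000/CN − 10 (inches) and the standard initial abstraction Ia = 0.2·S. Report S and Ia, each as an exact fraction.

S = 500/129 in ≈ 3.876 in; Ia = 100/129 in ≈ 0.775 in

CN(I) from CN(II)=86: (4.2·86)/(10 − 0.058·86) = 12900/179 ≈ 72.067
Retention S: 1000/CN − 10 with CN=72.067 → S = 500/129 ≈ 3.876 in
Ia = 0.2·(500/129) = 100/129 in ≈ 0.775 in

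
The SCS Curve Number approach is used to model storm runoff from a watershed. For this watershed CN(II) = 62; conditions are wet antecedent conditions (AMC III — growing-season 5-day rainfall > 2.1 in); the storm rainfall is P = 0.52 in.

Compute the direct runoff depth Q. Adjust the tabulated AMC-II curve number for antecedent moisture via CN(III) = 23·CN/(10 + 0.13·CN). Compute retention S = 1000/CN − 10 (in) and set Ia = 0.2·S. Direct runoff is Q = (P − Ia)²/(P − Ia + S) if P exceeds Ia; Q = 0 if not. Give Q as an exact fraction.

Q = 0 in ≈ 0.000 in

Wet (AMC III): CN(III) = 23·62/(10 + 0.13·62) = 1426/(903/50) = 71300/903 ≈ 78.959
S = 1000/(71300/903) − 10 = 1900/713 in ≈ 2.665 in
Initial abstraction Ia = S/5 = (1900/713)/5 = 380/713 ≈ 0.533 in
P = 0.520 ≤ Ia = 0.533 in: entire storm abstracted, Q = 0.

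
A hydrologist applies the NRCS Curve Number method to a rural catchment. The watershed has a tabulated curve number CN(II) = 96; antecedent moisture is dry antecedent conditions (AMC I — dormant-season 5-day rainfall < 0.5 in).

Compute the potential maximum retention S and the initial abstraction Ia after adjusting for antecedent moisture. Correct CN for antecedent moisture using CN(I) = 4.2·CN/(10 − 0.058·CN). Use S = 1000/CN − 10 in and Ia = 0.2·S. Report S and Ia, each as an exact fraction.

S = 125/126 in ≈ 0.992 in; Ia = 25/126 in ≈ 0.198 in

CN(I) from CN(II)=96: (4.2·96)/(10 − 0.058·96) = 25200/277 ≈ 90.975
Max retention: S = 1000/(25200/277) − 10 = 125/126 in (≈ 0.992 in)
Initial abstraction Ia = S/5 = (125/126)/5 = 25/126 ≈ 0.198 in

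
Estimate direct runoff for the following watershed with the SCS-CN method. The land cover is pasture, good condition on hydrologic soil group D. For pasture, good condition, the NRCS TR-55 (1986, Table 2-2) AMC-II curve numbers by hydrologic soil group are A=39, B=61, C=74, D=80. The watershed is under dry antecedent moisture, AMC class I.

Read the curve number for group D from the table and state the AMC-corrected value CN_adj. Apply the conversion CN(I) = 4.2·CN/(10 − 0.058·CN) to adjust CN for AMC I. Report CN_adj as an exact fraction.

CN_adj = 4200/67 ≈ 62.687

NRCS table: pasture, good condition, soil group D → CN(II) = 80
CN(I) from CN(II)=80: (4.2·80)/(10 − 0.058·80) = 4200/67 ≈ 62.687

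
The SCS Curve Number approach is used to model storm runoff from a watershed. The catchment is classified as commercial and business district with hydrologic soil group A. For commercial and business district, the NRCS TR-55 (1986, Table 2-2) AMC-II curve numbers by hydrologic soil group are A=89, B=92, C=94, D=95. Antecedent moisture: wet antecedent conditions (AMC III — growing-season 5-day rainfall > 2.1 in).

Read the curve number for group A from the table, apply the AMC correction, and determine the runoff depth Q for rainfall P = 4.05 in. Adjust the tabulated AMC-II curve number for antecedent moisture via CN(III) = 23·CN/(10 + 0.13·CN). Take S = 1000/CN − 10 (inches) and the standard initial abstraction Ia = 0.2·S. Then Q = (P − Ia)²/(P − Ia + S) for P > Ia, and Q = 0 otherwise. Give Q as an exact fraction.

Q = 26052219649/7508682580 in ≈ 3.470 in

NRCS table: commercial and business district, soil group A → CN(II) = 89
CN(III) from CN(II)=89: (23·89)/(10 + 0.13·89) = 204700/2157 ≈ 94.900
Max retention: S = 1000/(204700/2157) − 10 = 1100/2047 in (≈ 0.537 in)
Ia = 0.2S: 0.2·0.537 = 0.107 in (exactly 220/2047)
P − Ia = 4.050 − 0.107 = 161407/40940 ≈ 3.943 in (> 0, runoff occurs)
Q: (161407/40940)² ÷ (183407/40940) = 26052219649/7508682580 in (≈ 3.470 in)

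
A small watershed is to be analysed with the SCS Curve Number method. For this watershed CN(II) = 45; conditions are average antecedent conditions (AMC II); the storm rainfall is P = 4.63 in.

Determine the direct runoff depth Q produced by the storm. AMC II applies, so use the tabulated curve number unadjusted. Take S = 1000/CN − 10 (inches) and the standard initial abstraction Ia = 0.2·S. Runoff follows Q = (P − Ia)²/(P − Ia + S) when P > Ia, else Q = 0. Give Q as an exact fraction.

Average conditions: CN = 45 (no AMC adjustment).
S = 1000/45 − 10 = 110/9 in ≈ 12.222 in
Ia = 0.2S: 0.2·12.222 = 2.444 in (exactly 22/9)
Since P=4.630 > Ia=2.444: effective rainfall P−Ia = 1967/900 in
Q = (1967/900)²/((1967/900) + 110/9) = (3869089/810000)/(12967/900) = 3869089/11670300 in ≈ 0.332 in

Q = 3869089/11670300 in ≈ 0.332 in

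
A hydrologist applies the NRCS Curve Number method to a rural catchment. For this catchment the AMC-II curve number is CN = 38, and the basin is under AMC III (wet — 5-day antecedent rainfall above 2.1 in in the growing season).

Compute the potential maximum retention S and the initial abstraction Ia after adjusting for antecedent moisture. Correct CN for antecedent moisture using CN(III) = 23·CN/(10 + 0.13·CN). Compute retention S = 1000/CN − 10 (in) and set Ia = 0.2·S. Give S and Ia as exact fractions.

CN(III) from CN(II)=38: (23·38)/(10 + 0.13·38) = 43700/747 ≈ 58.501
S = 1000/(43700/747) − 10 = 3100/437 in ≈ 7.094 in
Initial abstraction Ia = S/5 = (3100/437)/5 = 620/437 ≈ 1.419 in

S = 3100/437 in ≈ 7.094 in; Ia = 620/437 in ≈ 1.419 in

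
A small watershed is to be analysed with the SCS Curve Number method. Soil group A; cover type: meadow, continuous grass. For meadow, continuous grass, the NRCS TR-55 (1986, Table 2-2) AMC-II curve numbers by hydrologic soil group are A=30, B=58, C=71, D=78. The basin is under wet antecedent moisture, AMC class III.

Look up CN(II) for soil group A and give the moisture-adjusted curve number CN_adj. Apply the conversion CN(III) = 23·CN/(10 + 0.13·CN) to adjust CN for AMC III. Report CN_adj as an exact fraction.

CN_adj = 6900/139 ≈ 49.640

NRCS table: meadow, continuous grass, soil group A → CN(II) = 30
Wet (AMC III): CN(III) = 23·30/(10 + 0.13·30) = 690/(139/10) = 6900/139 ≈ 49.640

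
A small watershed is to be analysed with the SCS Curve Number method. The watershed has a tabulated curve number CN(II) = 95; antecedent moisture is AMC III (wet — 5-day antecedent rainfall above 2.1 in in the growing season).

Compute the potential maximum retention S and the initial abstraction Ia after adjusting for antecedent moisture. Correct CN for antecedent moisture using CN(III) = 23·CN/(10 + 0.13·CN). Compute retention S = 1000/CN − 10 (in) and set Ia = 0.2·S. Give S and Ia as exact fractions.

Adjust CN=95 to AMC III: 23·95/(10 + 0.13·95) → 2185 ÷ (447/20) = 43700/447 ≈ 97.763
Retention S: 1000/CN − 10 with CN=97.763 → S = 100/437 ≈ 0.229 in
Ia = 0.2·(100/437) = 20/437 in ≈ 0.046 in

S = 100/437 in ≈ 0.229 in; Ia = 20/437 in ≈ 0.046 in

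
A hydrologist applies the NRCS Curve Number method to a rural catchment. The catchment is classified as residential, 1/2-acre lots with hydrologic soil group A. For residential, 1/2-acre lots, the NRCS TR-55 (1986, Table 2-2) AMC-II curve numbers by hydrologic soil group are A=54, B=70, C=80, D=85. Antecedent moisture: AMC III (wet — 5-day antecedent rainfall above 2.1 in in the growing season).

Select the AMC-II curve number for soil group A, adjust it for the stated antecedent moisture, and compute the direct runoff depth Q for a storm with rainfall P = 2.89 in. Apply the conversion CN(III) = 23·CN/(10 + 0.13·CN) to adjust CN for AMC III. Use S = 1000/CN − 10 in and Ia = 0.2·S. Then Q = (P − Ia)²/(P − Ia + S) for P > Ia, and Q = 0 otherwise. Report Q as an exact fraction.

NRCS table: residential, 1/2-acre lots, soil group A → CN(II) = 54
Adjust CN=54 to AMC III: 23·54/(10 + 0.13·54) → 1242 ÷ (851/50) = 2700/37 ≈ 72.973
S = 1000/(2700/37) − 10 = 100/27 in ≈ 3.704 in
Ia = 0.2S: 0.2·3.704 = 0.741 in (exactly 20/27)
Excess rainfall: 2.890 − 0.741 = 2.149 in; P > Ia so Q > 0
Q: (5803/2700)² ÷ (15803/2700) = 33674809/42668100 in (≈ 0.789 in)

Q = 33674809/42668100 in ≈ 0.789 in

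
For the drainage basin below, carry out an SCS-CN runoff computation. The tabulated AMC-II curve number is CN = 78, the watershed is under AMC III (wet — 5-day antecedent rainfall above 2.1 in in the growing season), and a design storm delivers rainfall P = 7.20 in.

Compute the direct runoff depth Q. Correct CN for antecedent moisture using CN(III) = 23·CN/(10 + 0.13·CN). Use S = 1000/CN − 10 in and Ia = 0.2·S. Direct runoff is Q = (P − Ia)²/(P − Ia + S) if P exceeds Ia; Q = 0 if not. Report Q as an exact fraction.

Q = 243235216/41140905 in ≈ 5.912 in

CN(III) from CN(II)=78: (23·78)/(10 + 0.13·78) = 89700/1007 ≈ 89.076
Retention S: 1000/CN − 10 with CN=89.076 → S = 1100/897 ≈ 1.226 in
Ia = 0.2·(1100/897) = 220/897 in ≈ 0.245 in
P − Ia = 7.200 − 0.245 = 31192/4485 ≈ 6.955 in (> 0, runoff occurs)
Q: (31192/4485)² ÷ (36692/4485) = 243235216/41140905 in (≈ 5.912 in)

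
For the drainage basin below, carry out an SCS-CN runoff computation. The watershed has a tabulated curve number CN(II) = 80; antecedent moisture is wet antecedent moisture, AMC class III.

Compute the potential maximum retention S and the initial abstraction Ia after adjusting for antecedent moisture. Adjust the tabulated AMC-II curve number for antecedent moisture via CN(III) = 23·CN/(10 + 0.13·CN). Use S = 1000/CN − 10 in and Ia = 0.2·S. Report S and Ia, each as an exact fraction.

S = 25/23 in ≈ 1.087 in; Ia = 5/23 in ≈ 0.217 in

Adjust CN=80 to AMC III: 23·80/(10 + 0.13·80) → 1840 ÷ (102/5) = 4600/51 ≈ 90.196
S = 1000/(4600/51) − 10 = 25/23 in ≈ 1.087 in
Initial abstraction Ia = S/5 = (25/23)/5 = 5/23 ≈ 0.217 in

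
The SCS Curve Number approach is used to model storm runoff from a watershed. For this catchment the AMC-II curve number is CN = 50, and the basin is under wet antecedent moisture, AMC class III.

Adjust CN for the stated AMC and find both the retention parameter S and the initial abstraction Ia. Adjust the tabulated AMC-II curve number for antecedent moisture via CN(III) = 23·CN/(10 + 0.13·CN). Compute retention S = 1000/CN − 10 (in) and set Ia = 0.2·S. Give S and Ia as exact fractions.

Adjust CN=50 to AMC III: 23·50/(10 + 0.13·50) → 1150 ÷ (33/2) = 2300/33 ≈ 69.697
Max retention: S = 1000/(2300/33) − 10 = 100/23 in (≈ 4.348 in)
Ia = 0.2·(100/23) = 20/23 in ≈ 0.870 in

S = 100/23 in ≈ 4.348 in; Ia = 20/23 in ≈ 0.870 in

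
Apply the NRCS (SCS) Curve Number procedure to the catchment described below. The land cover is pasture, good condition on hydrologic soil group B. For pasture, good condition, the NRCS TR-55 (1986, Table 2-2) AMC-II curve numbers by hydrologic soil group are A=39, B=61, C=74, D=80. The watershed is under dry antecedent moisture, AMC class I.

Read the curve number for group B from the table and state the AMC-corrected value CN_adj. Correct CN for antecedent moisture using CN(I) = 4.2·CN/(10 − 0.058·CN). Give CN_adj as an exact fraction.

NRCS table: pasture, good condition, soil group B → CN(II) = 61
Adjust CN=61 to AMC I: 4.2·61/(10 − 0.058·61) → (1281/5) ÷ (3231/500) = 42700/1077 ≈ 39.647

CN_adj = 42700/1077 ≈ 39.647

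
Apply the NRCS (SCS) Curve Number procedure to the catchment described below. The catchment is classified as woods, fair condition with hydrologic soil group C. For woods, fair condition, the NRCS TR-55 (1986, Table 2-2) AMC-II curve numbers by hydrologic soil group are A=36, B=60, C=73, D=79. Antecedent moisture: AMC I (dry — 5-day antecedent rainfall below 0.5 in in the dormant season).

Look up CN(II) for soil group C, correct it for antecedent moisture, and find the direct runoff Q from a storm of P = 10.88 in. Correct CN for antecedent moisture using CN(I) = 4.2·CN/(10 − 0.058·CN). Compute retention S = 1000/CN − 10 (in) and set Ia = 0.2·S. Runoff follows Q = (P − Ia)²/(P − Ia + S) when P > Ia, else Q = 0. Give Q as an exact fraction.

Q = 848149129/182835800 in ≈ 4.639 in

NRCS table: woods, fair condition, soil group C → CN(II) = 73
Dry (AMC I): CN(I) = 4.2·73/(10 − 0.058·73) = (1533/5)/(2883/500) = 51100/961 ≈ 53.174
Retention S: 1000/CN − 10 with CN=53.174 → S = 4500/511 ≈ 8.806 in
Ia = 0.2·(4500/511) = 900/511 in ≈ 1.761 in
Since P=10.880 > Ia=1.761: effective rainfall P−Ia = 116492/12775 in
Runoff Q = (P−Ia)²/(P−Ia+S) = (9.119)²/(9.119+8.806) = 848149129/182835800 ≈ 4.639 in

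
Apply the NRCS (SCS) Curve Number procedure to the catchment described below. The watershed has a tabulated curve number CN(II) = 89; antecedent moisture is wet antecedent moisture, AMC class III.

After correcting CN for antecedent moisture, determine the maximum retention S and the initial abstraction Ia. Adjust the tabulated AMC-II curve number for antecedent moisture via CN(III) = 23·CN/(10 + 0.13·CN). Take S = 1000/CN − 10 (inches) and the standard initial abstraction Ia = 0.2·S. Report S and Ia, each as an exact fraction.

S = 1100/2047 in ≈ 0.537 in; Ia = 220/2047 in ≈ 0.107 in

CN(III) from CN(II)=89: (23·89)/(10 + 0.13·89) = 204700/2157 ≈ 94.900
Retention S: 1000/CN − 10 with CN=94.900 → S = 1100/2047 ≈ 0.537 in
Ia = 0.2·(1100/2047) = 220/2047 in ≈ 0.107 in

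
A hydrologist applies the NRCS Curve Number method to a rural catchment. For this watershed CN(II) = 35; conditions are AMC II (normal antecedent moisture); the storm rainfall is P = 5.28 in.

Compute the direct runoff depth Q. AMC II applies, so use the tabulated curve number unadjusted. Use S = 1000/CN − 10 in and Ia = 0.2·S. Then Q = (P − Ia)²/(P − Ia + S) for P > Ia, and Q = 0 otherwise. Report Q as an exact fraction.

CN(II) = 35; AMC II needs no correction.
Retention S: 1000/CN − 10 with CN=35.000 → S = 130/7 ≈ 18.571 in
Ia = 0.2·(130/7) = 26/7 in ≈ 3.714 in
P − Ia = 5.280 − 3.714 = 274/175 ≈ 1.566 in (> 0, runoff occurs)
Q = (274/175)²/((274/175) + 130/7) = (75076/30625)/(3524/175) = 18769/154175 in ≈ 0.122 in

Q = 18769/154175 in ≈ 0.122 in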